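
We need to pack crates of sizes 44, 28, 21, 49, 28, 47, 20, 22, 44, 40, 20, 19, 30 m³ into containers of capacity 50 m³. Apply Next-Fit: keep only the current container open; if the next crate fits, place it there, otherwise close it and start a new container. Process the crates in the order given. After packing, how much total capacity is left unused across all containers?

container 1: place 44 m³, 6 m³ left
container 2: place 28 m³, 22 m³ left
container 2: place 21 m³, 1 m³ left
container 3: place 49 m³, 1 m³ left
container 4: place 28 m³, 22 m³ left
container 5: place 47 m³, 3 m³ left
container 6: place 20 m³, 30 m³ left
container 6: place 22 m³, 8 m³ left
container 7: place 44 m³, 6 m³ left
container 8: place 40 m³, 10 m³ left
container 9: place 20 m³, 30 m³ left
container 9: place 19 m³, 11 m³ left
container 10: place 30 m³, 20 m³ left
10 containers × 50 m³ = 500 m³; used 412 m³; unused 88 m³.

88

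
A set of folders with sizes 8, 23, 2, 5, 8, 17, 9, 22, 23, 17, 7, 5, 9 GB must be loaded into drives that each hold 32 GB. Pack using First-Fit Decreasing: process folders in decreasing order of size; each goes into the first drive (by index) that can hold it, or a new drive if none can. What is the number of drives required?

Sorted descending: 23, 23, 22, 17, 17, 9, 9, 8, 8, 7, 5, 5, 2.
23 GB → drive 1 (remaining 9 GB)
23 GB → drive 2 (remaining 9 GB)
22 GB → drive 3 (remaining 10 GB)
17 GB → drive 4 (remaining 15 GB)
17 GB → drive 5 (remaining 15 GB)
9 GB → drive 1 (remaining 0 GB)
9 GB → drive 2 (remaining 0 GB)
8 GB → drive 3 (remaining 2 GB)
8 GB → drive 4 (remaining 7 GB)
7 GB → drive 4 (remaining 0 GB)
5 GB → drive 5 (remaining 10 GB)
5 GB → drive 5 (remaining 5 GB)
2 GB → drive 3 (remaining 0 GB)

5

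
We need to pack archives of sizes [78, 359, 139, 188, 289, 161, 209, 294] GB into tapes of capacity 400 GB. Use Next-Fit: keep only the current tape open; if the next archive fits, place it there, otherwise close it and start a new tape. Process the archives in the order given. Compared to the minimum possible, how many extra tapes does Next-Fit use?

1

Next-Fit: [78] [359] [139,188] [289] [161,209] [294] → 6 tapes.
Total size 1717 GB; any packing needs at least ⌈1717/400⌉ = 5 tapes.
An optimal packing achieves that bound: [359] [294,78] [289] [209,188] [161,139] → 5 tapes.
Excess: 6 − 5 = 1.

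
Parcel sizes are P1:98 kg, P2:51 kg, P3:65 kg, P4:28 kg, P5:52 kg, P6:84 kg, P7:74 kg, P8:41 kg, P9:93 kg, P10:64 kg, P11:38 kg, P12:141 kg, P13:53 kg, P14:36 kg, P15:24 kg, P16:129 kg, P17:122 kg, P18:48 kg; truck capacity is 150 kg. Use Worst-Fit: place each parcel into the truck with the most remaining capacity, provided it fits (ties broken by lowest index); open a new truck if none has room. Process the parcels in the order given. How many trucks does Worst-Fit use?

truck 1: place P1 (98 kg), 52 kg left
truck 1: place P2 (51 kg), 1 kg left
truck 2: place P3 (65 kg), 85 kg left
truck 2: place P4 (28 kg), 57 kg left
truck 2: place P5 (52 kg), 5 kg left
truck 3: place P6 (84 kg), 66 kg left
truck 4: place P7 (74 kg), 76 kg left
truck 4: place P8 (41 kg), 35 kg left
truck 5: place P9 (93 kg), 57 kg left
truck 3: place P10 (64 kg), 2 kg left
truck 5: place P11 (38 kg), 19 kg left
truck 6: place P12 (141 kg), 9 kg left
truck 7: place P13 (53 kg), 97 kg left
truck 7: place P14 (36 kg), 61 kg left
truck 7: place P15 (24 kg), 37 kg left
truck 8: place P16 (129 kg), 21 kg left
truck 9: place P17 (122 kg), 28 kg left
truck 10: place P18 (48 kg), 102 kg left
Final trucks: [98,51] [65,28,52] [84,64] [74,41] [93,38] [141] [53,36,24] [129] [122] [48].

10 trucks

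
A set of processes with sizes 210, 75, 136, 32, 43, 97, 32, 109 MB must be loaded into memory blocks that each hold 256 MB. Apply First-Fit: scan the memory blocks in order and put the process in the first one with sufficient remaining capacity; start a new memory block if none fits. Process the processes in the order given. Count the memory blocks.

Put 210 MB in memory block 1; 46 MB remain.
Put 75 MB in memory block 2; 181 MB remain.
Put 136 MB in memory block 2; 45 MB remain.
Put 32 MB in memory block 1; 14 MB remain.
Put 43 MB in memory block 2; 2 MB remain.
Put 97 MB in memory block 3; 159 MB remain.
Put 32 MB in memory block 3; 127 MB remain.
Put 109 MB in memory block 3; 18 MB remain.
Final memory blocks: [210,32] [75,136,43] [97,32,109].

3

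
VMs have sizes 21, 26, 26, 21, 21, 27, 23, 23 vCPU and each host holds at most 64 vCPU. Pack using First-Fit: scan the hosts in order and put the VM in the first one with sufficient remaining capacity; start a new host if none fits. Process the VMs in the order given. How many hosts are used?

4

Put 21 vCPU in host 1; 43 vCPU remain.
Put 26 vCPU in host 1; 17 vCPU remain.
Put 26 vCPU in host 2; 38 vCPU remain.
Put 21 vCPU in host 2; 17 vCPU remain.
Put 21 vCPU in host 3; 43 vCPU remain.
Put 27 vCPU in host 3; 16 vCPU remain.
Put 23 vCPU in host 4; 41 vCPU remain.
Put 23 vCPU in host 4; 18 vCPU remain.
Final hosts: [21,26] [26,21] [21,27] [23,23].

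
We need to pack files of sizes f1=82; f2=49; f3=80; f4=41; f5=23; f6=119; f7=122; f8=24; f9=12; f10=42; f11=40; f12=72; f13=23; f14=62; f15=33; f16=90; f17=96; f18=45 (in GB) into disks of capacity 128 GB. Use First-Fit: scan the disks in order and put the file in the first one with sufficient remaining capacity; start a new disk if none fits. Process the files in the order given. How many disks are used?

10 disks

f1 (82 GB) → disk 1 (remaining 46 GB)
f2 (49 GB) → disk 2 (remaining 79 GB)
f3 (80 GB) → disk 3 (remaining 48 GB)
f4 (41 GB) → disk 1 (remaining 5 GB)
f5 (23 GB) → disk 2 (remaining 56 GB)
f6 (119 GB) → disk 4 (remaining 9 GB)
f7 (122 GB) → disk 5 (remaining 6 GB)
f8 (24 GB) → disk 2 (remaining 32 GB)
f9 (12 GB) → disk 2 (remaining 20 GB)
f10 (42 GB) → disk 3 (remaining 6 GB)
f11 (40 GB) → disk 6 (remaining 88 GB)
f12 (72 GB) → disk 6 (remaining 16 GB)
f13 (23 GB) → disk 7 (remaining 105 GB)
f14 (62 GB) → disk 7 (remaining 43 GB)
f15 (33 GB) → disk 7 (remaining 10 GB)
f16 (90 GB) → disk 8 (remaining 38 GB)
f17 (96 GB) → disk 9 (remaining 32 GB)
f18 (45 GB) → disk 10 (remaining 83 GB)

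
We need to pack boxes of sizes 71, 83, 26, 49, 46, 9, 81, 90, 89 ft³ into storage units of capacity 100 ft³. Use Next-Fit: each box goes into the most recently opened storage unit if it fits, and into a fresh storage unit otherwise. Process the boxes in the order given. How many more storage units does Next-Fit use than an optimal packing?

1

Next-Fit: [71] [83] [26,49] [46,9] [81] [90] [89] → 7 storage units.
Total size 544 ft³; any packing needs at least ⌈544/100⌉ = 6 storage units.
An optimal packing achieves that bound: [90,9] [89] [83] [81] [71,26] [49,46] → 6 storage units.
Excess: 7 − 6 = 1.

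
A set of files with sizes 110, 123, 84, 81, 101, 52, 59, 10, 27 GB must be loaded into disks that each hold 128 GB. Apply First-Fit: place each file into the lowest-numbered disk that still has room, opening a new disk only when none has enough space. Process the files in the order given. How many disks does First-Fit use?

Put 110 GB in disk 1; 18 GB remain.
Put 123 GB in disk 2; 5 GB remain.
Put 84 GB in disk 3; 44 GB remain.
Put 81 GB in disk 4; 47 GB remain.
Put 101 GB in disk 5; 27 GB remain.
Put 52 GB in disk 6; 76 GB remain.
Put 59 GB in disk 6; 17 GB remain.
Put 10 GB in disk 1; 8 GB remain.
Put 27 GB in disk 3; 17 GB remain.

6 disks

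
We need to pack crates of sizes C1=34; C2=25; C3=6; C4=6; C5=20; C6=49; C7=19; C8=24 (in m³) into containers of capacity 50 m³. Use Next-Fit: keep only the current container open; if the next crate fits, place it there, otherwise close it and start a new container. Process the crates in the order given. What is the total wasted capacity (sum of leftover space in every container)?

C1 (34 m³) → container 1 (remaining 16 m³)
C2 (25 m³) → container 2 (remaining 25 m³)
C3 (6 m³) → container 2 (remaining 19 m³)
C4 (6 m³) → container 2 (remaining 13 m³)
C5 (20 m³) → container 3 (remaining 30 m³)
C6 (49 m³) → container 4 (remaining 1 m³)
C7 (19 m³) → container 5 (remaining 31 m³)
C8 (24 m³) → container 5 (remaining 7 m³)
5 containers × 50 m³ = 250 m³; used 183 m³; unused 67 m³.

67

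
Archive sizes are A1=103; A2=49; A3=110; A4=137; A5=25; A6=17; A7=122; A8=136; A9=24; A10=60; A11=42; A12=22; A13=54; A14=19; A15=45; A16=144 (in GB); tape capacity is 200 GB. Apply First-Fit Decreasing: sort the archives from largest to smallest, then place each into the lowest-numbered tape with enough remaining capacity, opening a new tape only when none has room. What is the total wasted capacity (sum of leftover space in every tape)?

91

Sorted descending: 144, 137, 136, 122, 110, 103, 60, 54, 49, 45, 42, 25, 24, 22, 19, 17.
144 GB → tape 1 (remaining 56 GB)
137 GB → tape 2 (remaining 63 GB)
136 GB → tape 3 (remaining 64 GB)
122 GB → tape 4 (remaining 78 GB)
110 GB → tape 5 (remaining 90 GB)
103 GB → tape 6 (remaining 97 GB)
60 GB → tape 2 (remaining 3 GB)
54 GB → tape 1 (remaining 2 GB)
49 GB → tape 3 (remaining 15 GB)
45 GB → tape 4 (remaining 33 GB)
42 GB → tape 5 (remaining 48 GB)
25 GB → tape 4 (remaining 8 GB)
24 GB → tape 5 (remaining 24 GB)
22 GB → tape 5 (remaining 2 GB)
19 GB → tape 6 (remaining 78 GB)
17 GB → tape 6 (remaining 61 GB)
6 tapes × 200 GB = 1200 GB; used 1109 GB; unused 91 GB.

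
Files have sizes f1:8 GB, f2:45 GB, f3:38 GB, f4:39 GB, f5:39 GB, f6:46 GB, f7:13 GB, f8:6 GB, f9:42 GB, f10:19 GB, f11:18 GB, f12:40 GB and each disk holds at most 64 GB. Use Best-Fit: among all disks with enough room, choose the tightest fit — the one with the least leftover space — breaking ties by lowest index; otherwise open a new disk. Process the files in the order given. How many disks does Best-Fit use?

7

Put f1 (8 GB) in disk 1; 56 GB remain.
Put f2 (45 GB) in disk 1; 11 GB remain.
Put f3 (38 GB) in disk 2; 26 GB remain.
Put f4 (39 GB) in disk 3; 25 GB remain.
Put f5 (39 GB) in disk 4; 25 GB remain.
Put f6 (46 GB) in disk 5; 18 GB remain.
Put f7 (13 GB) in disk 5; 5 GB remain.
Put f8 (6 GB) in disk 1; 5 GB remain.
Put f9 (42 GB) in disk 6; 22 GB remain.
Put f10 (19 GB) in disk 6; 3 GB remain.
Put f11 (18 GB) in disk 3; 7 GB remain.
Put f12 (40 GB) in disk 7; 24 GB remain.
Final disks: [8,45,6] [38] [39,18] [39] [46,13] [42,19] [40].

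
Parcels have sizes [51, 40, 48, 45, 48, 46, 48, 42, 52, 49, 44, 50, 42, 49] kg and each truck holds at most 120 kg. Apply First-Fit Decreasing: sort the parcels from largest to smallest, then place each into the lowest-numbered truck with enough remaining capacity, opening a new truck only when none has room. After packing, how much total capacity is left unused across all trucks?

Sorted descending: 52, 51, 50, 49, 49, 48, 48, 48, 46, 45, 44, 42, 42, 40.
truck 1: place 52 kg, 68 kg left
truck 1: place 51 kg, 17 kg left
truck 2: place 50 kg, 70 kg left
truck 2: place 49 kg, 21 kg left
truck 3: place 49 kg, 71 kg left
truck 3: place 48 kg, 23 kg left
truck 4: place 48 kg, 72 kg left
truck 4: place 48 kg, 24 kg left
truck 5: place 46 kg, 74 kg left
truck 5: place 45 kg, 29 kg left
truck 6: place 44 kg, 76 kg left
truck 6: place 42 kg, 34 kg left
truck 7: place 42 kg, 78 kg left
truck 7: place 40 kg, 38 kg left
7 trucks × 120 kg = 840 kg; used 654 kg; unused 186 kg.

186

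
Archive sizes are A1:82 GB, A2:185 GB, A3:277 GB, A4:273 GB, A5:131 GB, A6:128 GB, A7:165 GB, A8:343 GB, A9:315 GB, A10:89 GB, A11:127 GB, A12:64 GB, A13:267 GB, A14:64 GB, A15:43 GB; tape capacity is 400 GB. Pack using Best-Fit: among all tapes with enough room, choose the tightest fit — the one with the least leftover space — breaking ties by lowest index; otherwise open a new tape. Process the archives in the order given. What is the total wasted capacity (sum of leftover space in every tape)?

247

tape 1: place A1 (82 GB), 318 GB left
tape 1: place A2 (185 GB), 133 GB left
tape 2: place A3 (277 GB), 123 GB left
tape 3: place A4 (273 GB), 127 GB left
tape 1: place A5 (131 GB), 2 GB left
tape 4: place A6 (128 GB), 272 GB left
tape 4: place A7 (165 GB), 107 GB left
tape 5: place A8 (343 GB), 57 GB left
tape 6: place A9 (315 GB), 85 GB left
tape 4: place A10 (89 GB), 18 GB left
tape 3: place A11 (127 GB), 0 GB left
tape 6: place A12 (64 GB), 21 GB left
tape 7: place A13 (267 GB), 133 GB left
tape 2: place A14 (64 GB), 59 GB left
tape 5: place A15 (43 GB), 14 GB left
7 tapes × 400 GB = 2800 GB; used 2553 GB; unused 247 GB.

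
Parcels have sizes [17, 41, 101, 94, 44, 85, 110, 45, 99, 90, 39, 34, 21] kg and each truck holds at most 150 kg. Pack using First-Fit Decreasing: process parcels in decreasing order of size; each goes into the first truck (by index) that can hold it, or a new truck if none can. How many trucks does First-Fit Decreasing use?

Sorted descending: 110, 101, 99, 94, 90, 85, 45, 44, 41, 39, 34, 21, 17.
truck 1: place 110 kg, 40 kg left
truck 2: place 101 kg, 49 kg left
truck 3: place 99 kg, 51 kg left
truck 4: place 94 kg, 56 kg left
truck 5: place 90 kg, 60 kg left
truck 6: place 85 kg, 65 kg left
truck 2: place 45 kg, 4 kg left
truck 3: place 44 kg, 7 kg left
truck 4: place 41 kg, 15 kg left
truck 1: place 39 kg, 1 kg left
truck 5: place 34 kg, 26 kg left
truck 5: place 21 kg, 5 kg left
truck 6: place 17 kg, 48 kg left

6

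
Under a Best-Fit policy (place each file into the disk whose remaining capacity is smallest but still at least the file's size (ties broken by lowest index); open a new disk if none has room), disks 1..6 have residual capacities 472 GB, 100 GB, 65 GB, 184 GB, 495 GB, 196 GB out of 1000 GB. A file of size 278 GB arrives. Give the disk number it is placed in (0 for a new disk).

1

Disks with room: disk 1 (472 GB), disk 5 (495 GB).
Tightest fit is disk 1 with 472 GB free.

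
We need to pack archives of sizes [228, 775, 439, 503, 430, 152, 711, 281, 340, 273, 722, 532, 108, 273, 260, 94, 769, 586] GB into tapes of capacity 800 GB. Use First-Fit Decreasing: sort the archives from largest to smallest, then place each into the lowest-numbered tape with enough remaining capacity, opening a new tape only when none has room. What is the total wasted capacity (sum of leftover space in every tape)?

524

Sorted descending: 775, 769, 722, 711, 586, 532, 503, 439, 430, 340, 281, 273, 273, 260, 228, 152, 108, 94.
775 GB → tape 1 (remaining 25 GB)
769 GB → tape 2 (remaining 31 GB)
722 GB → tape 3 (remaining 78 GB)
711 GB → tape 4 (remaining 89 GB)
586 GB → tape 5 (remaining 214 GB)
532 GB → tape 6 (remaining 268 GB)
503 GB → tape 7 (remaining 297 GB)
439 GB → tape 8 (remaining 361 GB)
430 GB → tape 9 (remaining 370 GB)
340 GB → tape 8 (remaining 21 GB)
281 GB → tape 7 (remaining 16 GB)
273 GB → tape 9 (remaining 97 GB)
273 GB → tape 10 (remaining 527 GB)
260 GB → tape 6 (remaining 8 GB)
228 GB → tape 10 (remaining 299 GB)
152 GB → tape 5 (remaining 62 GB)
108 GB → tape 10 (remaining 191 GB)
94 GB → tape 9 (remaining 3 GB)
10 tapes × 800 GB = 8000 GB; used 7476 GB; unused 524 GB.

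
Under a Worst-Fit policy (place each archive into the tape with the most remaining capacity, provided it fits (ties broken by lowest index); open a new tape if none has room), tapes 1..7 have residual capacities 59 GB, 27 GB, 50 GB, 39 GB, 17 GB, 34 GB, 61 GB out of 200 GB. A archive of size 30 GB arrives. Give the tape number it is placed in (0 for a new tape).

Tapes with room: tape 1 (59 GB), tape 3 (50 GB), tape 4 (39 GB), tape 6 (34 GB), tape 7 (61 GB).
Most room is tape 7 with 61 GB free.

7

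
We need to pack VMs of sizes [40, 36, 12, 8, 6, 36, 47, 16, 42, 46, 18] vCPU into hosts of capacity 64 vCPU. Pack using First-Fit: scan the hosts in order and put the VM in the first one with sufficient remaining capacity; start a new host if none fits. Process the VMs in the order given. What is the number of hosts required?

6

host 1: place 40 vCPU, 24 vCPU left
host 2: place 36 vCPU, 28 vCPU left
host 1: place 12 vCPU, 12 vCPU left
host 1: place 8 vCPU, 4 vCPU left
host 2: place 6 vCPU, 22 vCPU left
host 3: place 36 vCPU, 28 vCPU left
host 4: place 47 vCPU, 17 vCPU left
host 2: place 16 vCPU, 6 vCPU left
host 5: place 42 vCPU, 22 vCPU left
host 6: place 46 vCPU, 18 vCPU left
host 3: place 18 vCPU, 10 vCPU left
Final hosts: [40,12,8] [36,6,16] [36,18] [47] [42] [46].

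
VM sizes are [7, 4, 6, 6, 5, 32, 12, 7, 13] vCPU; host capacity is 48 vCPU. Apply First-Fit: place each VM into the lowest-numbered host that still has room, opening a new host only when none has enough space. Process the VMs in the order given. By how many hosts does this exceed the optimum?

First-Fit: [7,4,6,6,5,12,7] [32,13] → 2 hosts.
Total size 92 vCPU; any packing needs at least ⌈92/48⌉ = 2 hosts.
So 2 is already optimal.

0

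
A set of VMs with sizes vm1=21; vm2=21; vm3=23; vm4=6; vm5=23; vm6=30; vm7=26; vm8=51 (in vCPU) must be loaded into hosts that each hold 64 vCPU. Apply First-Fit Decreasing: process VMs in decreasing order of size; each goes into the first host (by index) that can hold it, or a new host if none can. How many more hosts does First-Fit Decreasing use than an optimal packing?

0

First-Fit Decreasing: [51,6] [30,26] [23,23] [21,21] → 4 hosts.
Total size 201 vCPU; any packing needs at least ⌈201/64⌉ = 4 hosts.
So 4 is already optimal.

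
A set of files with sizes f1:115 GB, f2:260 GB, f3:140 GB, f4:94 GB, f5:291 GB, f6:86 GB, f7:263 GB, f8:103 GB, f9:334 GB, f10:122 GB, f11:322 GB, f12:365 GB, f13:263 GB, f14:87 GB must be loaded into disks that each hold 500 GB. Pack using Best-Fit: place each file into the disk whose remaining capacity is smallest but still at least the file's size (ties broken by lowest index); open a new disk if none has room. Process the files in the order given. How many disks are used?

f1 (115 GB) → disk 1 (remaining 385 GB)
f2 (260 GB) → disk 1 (remaining 125 GB)
f3 (140 GB) → disk 2 (remaining 360 GB)
f4 (94 GB) → disk 1 (remaining 31 GB)
f5 (291 GB) → disk 2 (remaining 69 GB)
f6 (86 GB) → disk 3 (remaining 414 GB)
f7 (263 GB) → disk 3 (remaining 151 GB)
f8 (103 GB) → disk 3 (remaining 48 GB)
f9 (334 GB) → disk 4 (remaining 166 GB)
f10 (122 GB) → disk 4 (remaining 44 GB)
f11 (322 GB) → disk 5 (remaining 178 GB)
f12 (365 GB) → disk 6 (remaining 135 GB)
f13 (263 GB) → disk 7 (remaining 237 GB)
f14 (87 GB) → disk 6 (remaining 48 GB)

7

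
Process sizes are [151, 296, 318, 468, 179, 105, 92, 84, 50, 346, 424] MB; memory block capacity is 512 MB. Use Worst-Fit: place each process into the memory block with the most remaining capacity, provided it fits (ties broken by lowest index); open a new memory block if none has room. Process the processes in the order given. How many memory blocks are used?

memory block 1: place 151 MB, 361 MB left
memory block 1: place 296 MB, 65 MB left
memory block 2: place 318 MB, 194 MB left
memory block 3: place 468 MB, 44 MB left
memory block 2: place 179 MB, 15 MB left
memory block 4: place 105 MB, 407 MB left
memory block 4: place 92 MB, 315 MB left
memory block 4: place 84 MB, 231 MB left
memory block 4: place 50 MB, 181 MB left
memory block 5: place 346 MB, 166 MB left
memory block 6: place 424 MB, 88 MB left

6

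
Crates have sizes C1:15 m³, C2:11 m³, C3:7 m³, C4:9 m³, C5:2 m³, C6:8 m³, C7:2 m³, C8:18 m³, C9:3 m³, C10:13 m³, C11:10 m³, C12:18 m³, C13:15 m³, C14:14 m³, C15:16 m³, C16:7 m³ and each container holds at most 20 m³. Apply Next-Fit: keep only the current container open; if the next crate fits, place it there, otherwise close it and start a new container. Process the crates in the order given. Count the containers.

11

C1 (15 m³) → container 1 (remaining 5 m³)
C2 (11 m³) → container 2 (remaining 9 m³)
C3 (7 m³) → container 2 (remaining 2 m³)
C4 (9 m³) → container 3 (remaining 11 m³)
C5 (2 m³) → container 3 (remaining 9 m³)
C6 (8 m³) → container 3 (remaining 1 m³)
C7 (2 m³) → container 4 (remaining 18 m³)
C8 (18 m³) → container 4 (remaining 0 m³)
C9 (3 m³) → container 5 (remaining 17 m³)
C10 (13 m³) → container 5 (remaining 4 m³)
C11 (10 m³) → container 6 (remaining 10 m³)
C12 (18 m³) → container 7 (remaining 2 m³)
C13 (15 m³) → container 8 (remaining 5 m³)
C14 (14 m³) → container 9 (remaining 6 m³)
C15 (16 m³) → container 10 (remaining 4 m³)
C16 (7 m³) → container 11 (remaining 13 m³)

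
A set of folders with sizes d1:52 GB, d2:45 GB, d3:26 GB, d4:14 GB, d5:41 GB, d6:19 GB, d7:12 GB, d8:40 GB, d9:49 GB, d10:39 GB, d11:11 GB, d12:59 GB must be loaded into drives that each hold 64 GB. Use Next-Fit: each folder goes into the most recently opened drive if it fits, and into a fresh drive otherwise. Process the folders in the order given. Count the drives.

Put d1 (52 GB) in drive 1; 12 GB remain.
Put d2 (45 GB) in drive 2; 19 GB remain.
Put d3 (26 GB) in drive 3; 38 GB remain.
Put d4 (14 GB) in drive 3; 24 GB remain.
Put d5 (41 GB) in drive 4; 23 GB remain.
Put d6 (19 GB) in drive 4; 4 GB remain.
Put d7 (12 GB) in drive 5; 52 GB remain.
Put d8 (40 GB) in drive 5; 12 GB remain.
Put d9 (49 GB) in drive 6; 15 GB remain.
Put d10 (39 GB) in drive 7; 25 GB remain.
Put d11 (11 GB) in drive 7; 14 GB remain.
Put d12 (59 GB) in drive 8; 5 GB remain.
Final drives: [52] [45] [26,14] [41,19] [12,40] [49] [39,11] [59].

8 drives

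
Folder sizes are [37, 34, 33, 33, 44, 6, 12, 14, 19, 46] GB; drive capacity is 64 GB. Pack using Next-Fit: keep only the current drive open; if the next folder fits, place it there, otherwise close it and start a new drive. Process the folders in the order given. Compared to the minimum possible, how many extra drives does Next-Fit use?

1

Next-Fit: [37] [34] [33] [33] [44,6,12] [14,19] [46] → 7 drives.
6 folders exceed 32 GB (half the capacity), and no two of those can share a drive, so at least 6 drives are needed.
An optimal packing achieves that bound: [46,14] [44,19] [37,12,6] [34] [33] [33] → 6 drives.
Excess: 7 − 6 = 1.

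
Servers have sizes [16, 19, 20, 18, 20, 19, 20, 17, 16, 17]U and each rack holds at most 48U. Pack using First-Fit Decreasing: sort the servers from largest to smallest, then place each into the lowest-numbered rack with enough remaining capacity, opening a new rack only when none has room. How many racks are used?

Sorted descending: 20, 20, 20, 19, 19, 18, 17, 17, 16, 16.
Put 20U in rack 1; 28U remain.
Put 20U in rack 1; 8U remain.
Put 20U in rack 2; 28U remain.
Put 19U in rack 2; 9U remain.
Put 19U in rack 3; 29U remain.
Put 18U in rack 3; 11U remain.
Put 17U in rack 4; 31U remain.
Put 17U in rack 4; 14U remain.
Put 16U in rack 5; 32U remain.
Put 16U in rack 5; 16U remain.
Final racks: [20,20] [20,19] [19,18] [17,17] [16,16].

5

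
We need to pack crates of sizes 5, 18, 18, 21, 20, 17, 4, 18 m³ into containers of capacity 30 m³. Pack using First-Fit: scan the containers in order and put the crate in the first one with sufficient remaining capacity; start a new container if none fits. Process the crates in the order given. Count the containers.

6

5 m³ → container 1 (remaining 25 m³)
18 m³ → container 1 (remaining 7 m³)
18 m³ → container 2 (remaining 12 m³)
21 m³ → container 3 (remaining 9 m³)
20 m³ → container 4 (remaining 10 m³)
17 m³ → container 5 (remaining 13 m³)
4 m³ → container 1 (remaining 3 m³)
18 m³ → container 6 (remaining 12 m³)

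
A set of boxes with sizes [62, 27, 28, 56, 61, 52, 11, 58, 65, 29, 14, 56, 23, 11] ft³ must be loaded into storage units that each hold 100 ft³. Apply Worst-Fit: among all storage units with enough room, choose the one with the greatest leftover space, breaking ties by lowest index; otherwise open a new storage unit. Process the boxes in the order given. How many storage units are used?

7

storage unit 1: place 62 ft³, 38 ft³ left
storage unit 1: place 27 ft³, 11 ft³ left
storage unit 2: place 28 ft³, 72 ft³ left
storage unit 2: place 56 ft³, 16 ft³ left
storage unit 3: place 61 ft³, 39 ft³ left
storage unit 4: place 52 ft³, 48 ft³ left
storage unit 4: place 11 ft³, 37 ft³ left
storage unit 5: place 58 ft³, 42 ft³ left
storage unit 6: place 65 ft³, 35 ft³ left
storage unit 5: place 29 ft³, 13 ft³ left
storage unit 3: place 14 ft³, 25 ft³ left
storage unit 7: place 56 ft³, 44 ft³ left
storage unit 7: place 23 ft³, 21 ft³ left
storage unit 4: place 11 ft³, 26 ft³ left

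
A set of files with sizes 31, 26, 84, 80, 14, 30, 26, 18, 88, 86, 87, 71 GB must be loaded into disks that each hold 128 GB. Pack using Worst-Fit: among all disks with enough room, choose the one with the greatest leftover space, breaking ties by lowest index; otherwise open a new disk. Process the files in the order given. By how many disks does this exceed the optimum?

1

Worst-Fit: [31,26,14,30] [84,18] [80,26] [88] [86] [87] [71] → 7 disks.
Total size 641 GB; any packing needs at least ⌈641/128⌉ = 6 disks.
An optimal packing achieves that bound: [88,31] [87,30] [86,26,14] [84,26,18] [80] [71] → 6 disks.
Excess: 7 − 6 = 1.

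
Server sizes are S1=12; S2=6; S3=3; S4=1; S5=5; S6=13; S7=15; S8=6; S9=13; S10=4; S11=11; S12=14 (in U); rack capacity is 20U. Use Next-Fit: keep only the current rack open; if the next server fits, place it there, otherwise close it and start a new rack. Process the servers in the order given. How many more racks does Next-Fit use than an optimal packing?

1

Next-Fit: [12,6] [3,1,5] [13] [15] [6,13] [4,11] [14] → 7 racks.
Total size 103U; any packing needs at least ⌈103/20⌉ = 6 racks.
An optimal packing achieves that bound: [15,5] [14,6] [13,6,1] [13,4,3] [12] [11] → 6 racks.
Excess: 7 − 6 = 1.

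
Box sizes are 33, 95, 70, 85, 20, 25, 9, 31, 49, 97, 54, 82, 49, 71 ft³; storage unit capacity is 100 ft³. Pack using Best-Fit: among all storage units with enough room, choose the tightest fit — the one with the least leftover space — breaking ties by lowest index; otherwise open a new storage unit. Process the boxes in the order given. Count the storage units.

Put 33 ft³ in storage unit 1; 67 ft³ remain.
Put 95 ft³ in storage unit 2; 5 ft³ remain.
Put 70 ft³ in storage unit 3; 30 ft³ remain.
Put 85 ft³ in storage unit 4; 15 ft³ remain.
Put 20 ft³ in storage unit 3; 10 ft³ remain.
Put 25 ft³ in storage unit 1; 42 ft³ remain.
Put 9 ft³ in storage unit 3; 1 ft³ remain.
Put 31 ft³ in storage unit 1; 11 ft³ remain.
Put 49 ft³ in storage unit 5; 51 ft³ remain.
Put 97 ft³ in storage unit 6; 3 ft³ remain.
Put 54 ft³ in storage unit 7; 46 ft³ remain.
Put 82 ft³ in storage unit 8; 18 ft³ remain.
Put 49 ft³ in storage unit 5; 2 ft³ remain.
Put 71 ft³ in storage unit 9; 29 ft³ remain.
Final storage units: [33,25,31] [95] [70,20,9] [85] [49,49] [97] [54] [82] [71].

9 storage units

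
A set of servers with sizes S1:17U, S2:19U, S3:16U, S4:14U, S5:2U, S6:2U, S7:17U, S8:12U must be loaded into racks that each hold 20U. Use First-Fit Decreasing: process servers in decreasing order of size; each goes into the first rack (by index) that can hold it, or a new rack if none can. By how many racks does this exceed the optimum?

First-Fit Decreasing: [19] [17,2] [17,2] [16] [14] [12] → 6 racks.
6 servers exceed 10U (half the capacity), and no two of those can share a rack, so at least 6 racks are needed.
So 6 is already optimal.

0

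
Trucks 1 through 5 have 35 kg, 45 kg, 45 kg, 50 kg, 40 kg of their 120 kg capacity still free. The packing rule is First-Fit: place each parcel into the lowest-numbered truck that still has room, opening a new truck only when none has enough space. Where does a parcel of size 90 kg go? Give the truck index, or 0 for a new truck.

0

No truck has ≥ 90 kg free, so a new truck is opened.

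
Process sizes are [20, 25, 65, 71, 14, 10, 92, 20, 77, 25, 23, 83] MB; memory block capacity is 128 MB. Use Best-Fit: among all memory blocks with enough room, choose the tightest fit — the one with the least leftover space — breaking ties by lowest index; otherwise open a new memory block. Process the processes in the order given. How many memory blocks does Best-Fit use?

5 memory blocks

20 MB → memory block 1 (remaining 108 MB)
25 MB → memory block 1 (remaining 83 MB)
65 MB → memory block 1 (remaining 18 MB)
71 MB → memory block 2 (remaining 57 MB)
14 MB → memory block 1 (remaining 4 MB)
10 MB → memory block 2 (remaining 47 MB)
92 MB → memory block 3 (remaining 36 MB)
20 MB → memory block 3 (remaining 16 MB)
77 MB → memory block 4 (remaining 51 MB)
25 MB → memory block 2 (remaining 22 MB)
23 MB → memory block 4 (remaining 28 MB)
83 MB → memory block 5 (remaining 45 MB)
Final memory blocks: [20,25,65,14] [71,10,25] [92,20] [77,23] [83].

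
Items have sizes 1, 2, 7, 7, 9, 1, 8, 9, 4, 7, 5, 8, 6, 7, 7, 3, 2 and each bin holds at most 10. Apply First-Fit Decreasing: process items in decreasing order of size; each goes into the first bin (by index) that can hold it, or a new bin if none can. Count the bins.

11 bins

Sorted descending: 9, 9, 8, 8, 7, 7, 7, 7, 7, 6, 5, 4, 3, 2, 2, 1, 1.
Put 9 in bin 1; 1 remain.
Put 9 in bin 2; 1 remain.
Put 8 in bin 3; 2 remain.
Put 8 in bin 4; 2 remain.
Put 7 in bin 5; 3 remain.
Put 7 in bin 6; 3 remain.
Put 7 in bin 7; 3 remain.
Put 7 in bin 8; 3 remain.
Put 7 in bin 9; 3 remain.
Put 6 in bin 10; 4 remain.
Put 5 in bin 11; 5 remain.
Put 4 in bin 10; 0 remain.
Put 3 in bin 5; 0 remain.
Put 2 in bin 3; 0 remain.
Put 2 in bin 4; 0 remain.
Put 1 in bin 1; 0 remain.
Put 1 in bin 2; 0 remain.
Final bins: [9,1] [9,1] [8,2] [8,2] [7,3] [7] [7] [7] [7] [6,4] [5].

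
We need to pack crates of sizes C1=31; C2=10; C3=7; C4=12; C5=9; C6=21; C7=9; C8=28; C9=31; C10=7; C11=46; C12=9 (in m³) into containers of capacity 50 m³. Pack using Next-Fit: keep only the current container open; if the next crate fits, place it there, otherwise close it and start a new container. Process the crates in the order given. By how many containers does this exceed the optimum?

Next-Fit: [31,10,7] [12,9,21] [9,28] [31,7] [46] [9] → 6 containers.
Total size 220 m³; any packing needs at least ⌈220/50⌉ = 5 containers.
An optimal packing achieves that bound: [46] [31,12,7] [31,10,9] [28,21] [9,9,7] → 5 containers.
Excess: 6 − 5 = 1.

1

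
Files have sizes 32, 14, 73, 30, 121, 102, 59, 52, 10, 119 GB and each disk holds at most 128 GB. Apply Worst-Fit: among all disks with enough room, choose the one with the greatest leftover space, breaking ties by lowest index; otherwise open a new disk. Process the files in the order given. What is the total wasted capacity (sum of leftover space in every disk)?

Put 32 GB in disk 1; 96 GB remain.
Put 14 GB in disk 1; 82 GB remain.
Put 73 GB in disk 1; 9 GB remain.
Put 30 GB in disk 2; 98 GB remain.
Put 121 GB in disk 3; 7 GB remain.
Put 102 GB in disk 4; 26 GB remain.
Put 59 GB in disk 2; 39 GB remain.
Put 52 GB in disk 5; 76 GB remain.
Put 10 GB in disk 5; 66 GB remain.
Put 119 GB in disk 6; 9 GB remain.
6 disks × 128 GB = 768 GB; used 612 GB; unused 156 GB.

156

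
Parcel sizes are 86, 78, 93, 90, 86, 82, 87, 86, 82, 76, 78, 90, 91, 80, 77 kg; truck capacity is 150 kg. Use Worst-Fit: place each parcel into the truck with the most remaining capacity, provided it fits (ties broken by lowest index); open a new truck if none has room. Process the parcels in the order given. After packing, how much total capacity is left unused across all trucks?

truck 1: place 86 kg, 64 kg left
truck 2: place 78 kg, 72 kg left
truck 3: place 93 kg, 57 kg left
truck 4: place 90 kg, 60 kg left
truck 5: place 86 kg, 64 kg left
truck 6: place 82 kg, 68 kg left
truck 7: place 87 kg, 63 kg left
truck 8: place 86 kg, 64 kg left
truck 9: place 82 kg, 68 kg left
truck 10: place 76 kg, 74 kg left
truck 11: place 78 kg, 72 kg left
truck 12: place 90 kg, 60 kg left
truck 13: place 91 kg, 59 kg left
truck 14: place 80 kg, 70 kg left
truck 15: place 77 kg, 73 kg left
15 trucks × 150 kg = 2250 kg; used 1262 kg; unused 988 kg.

988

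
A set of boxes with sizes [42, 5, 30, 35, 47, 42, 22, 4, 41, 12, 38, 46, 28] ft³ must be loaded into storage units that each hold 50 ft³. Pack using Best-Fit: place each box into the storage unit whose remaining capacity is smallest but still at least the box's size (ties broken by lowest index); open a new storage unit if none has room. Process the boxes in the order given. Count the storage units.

42 ft³ → storage unit 1 (remaining 8 ft³)
5 ft³ → storage unit 1 (remaining 3 ft³)
30 ft³ → storage unit 2 (remaining 20 ft³)
35 ft³ → storage unit 3 (remaining 15 ft³)
47 ft³ → storage unit 4 (remaining 3 ft³)
42 ft³ → storage unit 5 (remaining 8 ft³)
22 ft³ → storage unit 6 (remaining 28 ft³)
4 ft³ → storage unit 5 (remaining 4 ft³)
41 ft³ → storage unit 7 (remaining 9 ft³)
12 ft³ → storage unit 3 (remaining 3 ft³)
38 ft³ → storage unit 8 (remaining 12 ft³)
46 ft³ → storage unit 9 (remaining 4 ft³)
28 ft³ → storage unit 6 (remaining 0 ft³)
Final storage units: [42,5] [30] [35,12] [47] [42,4] [22,28] [41] [38] [46].

9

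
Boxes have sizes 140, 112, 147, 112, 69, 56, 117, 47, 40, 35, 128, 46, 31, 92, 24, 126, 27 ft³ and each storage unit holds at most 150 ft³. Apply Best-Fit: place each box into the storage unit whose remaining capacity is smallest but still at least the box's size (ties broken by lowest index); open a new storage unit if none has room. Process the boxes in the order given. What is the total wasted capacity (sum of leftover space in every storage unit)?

151

storage unit 1: place 140 ft³, 10 ft³ left
storage unit 2: place 112 ft³, 38 ft³ left
storage unit 3: place 147 ft³, 3 ft³ left
storage unit 4: place 112 ft³, 38 ft³ left
storage unit 5: place 69 ft³, 81 ft³ left
storage unit 5: place 56 ft³, 25 ft³ left
storage unit 6: place 117 ft³, 33 ft³ left
storage unit 7: place 47 ft³, 103 ft³ left
storage unit 7: place 40 ft³, 63 ft³ left
storage unit 2: place 35 ft³, 3 ft³ left
storage unit 8: place 128 ft³, 22 ft³ left
storage unit 7: place 46 ft³, 17 ft³ left
storage unit 6: place 31 ft³, 2 ft³ left
storage unit 9: place 92 ft³, 58 ft³ left
storage unit 5: place 24 ft³, 1 ft³ left
storage unit 10: place 126 ft³, 24 ft³ left
storage unit 4: place 27 ft³, 11 ft³ left
10 storage units × 150 ft³ = 1500 ft³; used 1349 ft³; unused 151 ft³.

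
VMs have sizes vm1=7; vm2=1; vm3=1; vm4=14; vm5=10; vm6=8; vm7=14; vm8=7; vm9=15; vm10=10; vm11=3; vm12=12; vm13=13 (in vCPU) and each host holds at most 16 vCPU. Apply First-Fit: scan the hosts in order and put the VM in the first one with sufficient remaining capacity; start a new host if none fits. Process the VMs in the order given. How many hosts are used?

host 1: place vm1 (7 vCPU), 9 vCPU left
host 1: place vm2 (1 vCPU), 8 vCPU left
host 1: place vm3 (1 vCPU), 7 vCPU left
host 2: place vm4 (14 vCPU), 2 vCPU left
host 3: place vm5 (10 vCPU), 6 vCPU left
host 4: place vm6 (8 vCPU), 8 vCPU left
host 5: place vm7 (14 vCPU), 2 vCPU left
host 1: place vm8 (7 vCPU), 0 vCPU left
host 6: place vm9 (15 vCPU), 1 vCPU left
host 7: place vm10 (10 vCPU), 6 vCPU left
host 3: place vm11 (3 vCPU), 3 vCPU left
host 8: place vm12 (12 vCPU), 4 vCPU left
host 9: place vm13 (13 vCPU), 3 vCPU left
Final hosts: [7,1,1,7] [14] [10,3] [8] [14] [15] [10] [12] [13].

9 hosts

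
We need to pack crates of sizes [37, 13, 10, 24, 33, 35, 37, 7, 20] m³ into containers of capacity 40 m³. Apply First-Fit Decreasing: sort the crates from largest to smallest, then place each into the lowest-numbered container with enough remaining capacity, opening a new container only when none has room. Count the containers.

Sorted descending: 37, 37, 35, 33, 24, 20, 13, 10, 7.
Put 37 m³ in container 1; 3 m³ remain.
Put 37 m³ in container 2; 3 m³ remain.
Put 35 m³ in container 3; 5 m³ remain.
Put 33 m³ in container 4; 7 m³ remain.
Put 24 m³ in container 5; 16 m³ remain.
Put 20 m³ in container 6; 20 m³ remain.
Put 13 m³ in container 5; 3 m³ remain.
Put 10 m³ in container 6; 10 m³ remain.
Put 7 m³ in container 4; 0 m³ remain.

6 containers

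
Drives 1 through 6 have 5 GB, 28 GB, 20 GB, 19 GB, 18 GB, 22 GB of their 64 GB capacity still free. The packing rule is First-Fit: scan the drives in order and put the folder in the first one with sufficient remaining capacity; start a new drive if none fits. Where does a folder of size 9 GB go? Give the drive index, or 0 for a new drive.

Drives with room: drive 2 (28 GB), drive 3 (20 GB), drive 4 (19 GB), drive 5 (18 GB), drive 6 (22 GB).
The first with room is drive 2.

2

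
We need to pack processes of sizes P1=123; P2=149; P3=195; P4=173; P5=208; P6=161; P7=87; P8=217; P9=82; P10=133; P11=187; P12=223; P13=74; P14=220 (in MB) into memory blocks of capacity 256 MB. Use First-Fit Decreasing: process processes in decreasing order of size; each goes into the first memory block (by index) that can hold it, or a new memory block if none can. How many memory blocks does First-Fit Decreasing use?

Sorted descending: 223, 220, 217, 208, 195, 187, 173, 161, 149, 133, 123, 87, 82, 74.
Put 223 MB in memory block 1; 33 MB remain.
Put 220 MB in memory block 2; 36 MB remain.
Put 217 MB in memory block 3; 39 MB remain.
Put 208 MB in memory block 4; 48 MB remain.
Put 195 MB in memory block 5; 61 MB remain.
Put 187 MB in memory block 6; 69 MB remain.
Put 173 MB in memory block 7; 83 MB remain.
Put 161 MB in memory block 8; 95 MB remain.
Put 149 MB in memory block 9; 107 MB remain.
Put 133 MB in memory block 10; 123 MB remain.
Put 123 MB in memory block 10; 0 MB remain.
Put 87 MB in memory block 8; 8 MB remain.
Put 82 MB in memory block 7; 1 MB remain.
Put 74 MB in memory block 9; 33 MB remain.
Final memory blocks: [223] [220] [217] [208] [195] [187] [173,82] [161,87] [149,74] [133,123].

10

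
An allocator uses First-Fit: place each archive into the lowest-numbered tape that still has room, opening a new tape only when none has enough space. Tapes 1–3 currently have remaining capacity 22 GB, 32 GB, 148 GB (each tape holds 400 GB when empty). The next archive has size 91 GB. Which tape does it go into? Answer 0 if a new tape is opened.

Tapes with room: tape 3 (148 GB).
The first with room is tape 3.

3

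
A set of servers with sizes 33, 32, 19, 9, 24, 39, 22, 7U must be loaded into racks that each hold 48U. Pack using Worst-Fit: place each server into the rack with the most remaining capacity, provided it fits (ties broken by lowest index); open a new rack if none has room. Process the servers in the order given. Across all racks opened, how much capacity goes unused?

rack 1: place 33U, 15U left
rack 2: place 32U, 16U left
rack 3: place 19U, 29U left
rack 3: place 9U, 20U left
rack 4: place 24U, 24U left
rack 5: place 39U, 9U left
rack 4: place 22U, 2U left
rack 3: place 7U, 13U left
5 racks × 48U = 240U; used 185U; unused 55U.

55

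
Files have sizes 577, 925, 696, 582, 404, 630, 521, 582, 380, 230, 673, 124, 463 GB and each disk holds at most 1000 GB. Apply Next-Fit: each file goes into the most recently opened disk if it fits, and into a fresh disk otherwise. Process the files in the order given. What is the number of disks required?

Put 577 GB in disk 1; 423 GB remain.
Put 925 GB in disk 2; 75 GB remain.
Put 696 GB in disk 3; 304 GB remain.
Put 582 GB in disk 4; 418 GB remain.
Put 404 GB in disk 4; 14 GB remain.
Put 630 GB in disk 5; 370 GB remain.
Put 521 GB in disk 6; 479 GB remain.
Put 582 GB in disk 7; 418 GB remain.
Put 380 GB in disk 7; 38 GB remain.
Put 230 GB in disk 8; 770 GB remain.
Put 673 GB in disk 8; 97 GB remain.
Put 124 GB in disk 9; 876 GB remain.
Put 463 GB in disk 9; 413 GB remain.

9 disks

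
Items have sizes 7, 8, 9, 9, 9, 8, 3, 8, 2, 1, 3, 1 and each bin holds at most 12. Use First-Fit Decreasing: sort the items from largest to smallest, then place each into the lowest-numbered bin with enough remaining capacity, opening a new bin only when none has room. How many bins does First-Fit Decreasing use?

Sorted descending: 9, 9, 9, 8, 8, 8, 7, 3, 3, 2, 1, 1.
bin 1: place 9, 3 left
bin 2: place 9, 3 left
bin 3: place 9, 3 left
bin 4: place 8, 4 left
bin 5: place 8, 4 left
bin 6: place 8, 4 left
bin 7: place 7, 5 left
bin 1: place 3, 0 left
bin 2: place 3, 0 left
bin 3: place 2, 1 left
bin 3: place 1, 0 left
bin 4: place 1, 3 left
Final bins: [9,3] [9,3] [9,2,1] [8,1] [8] [8] [7].

7 bins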